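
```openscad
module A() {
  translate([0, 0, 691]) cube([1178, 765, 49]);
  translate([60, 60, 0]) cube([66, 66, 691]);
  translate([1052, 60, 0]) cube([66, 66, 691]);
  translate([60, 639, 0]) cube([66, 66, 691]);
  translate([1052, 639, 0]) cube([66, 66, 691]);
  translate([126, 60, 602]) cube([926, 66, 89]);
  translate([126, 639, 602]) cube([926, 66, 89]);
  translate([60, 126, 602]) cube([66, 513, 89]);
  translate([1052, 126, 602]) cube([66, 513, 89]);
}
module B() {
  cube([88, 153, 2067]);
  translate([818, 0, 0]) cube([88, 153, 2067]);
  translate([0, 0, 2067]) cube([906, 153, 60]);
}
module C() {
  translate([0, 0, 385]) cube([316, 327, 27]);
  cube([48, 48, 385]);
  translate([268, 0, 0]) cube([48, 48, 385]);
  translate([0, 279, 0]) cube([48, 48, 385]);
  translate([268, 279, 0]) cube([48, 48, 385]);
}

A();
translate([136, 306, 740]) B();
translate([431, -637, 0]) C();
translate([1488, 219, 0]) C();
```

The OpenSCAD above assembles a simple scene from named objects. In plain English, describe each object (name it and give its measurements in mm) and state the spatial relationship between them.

A is a rectangular dining table. The top is 1178×765×49 mm with its upper surface at z = 740 mm. It stands on four 66×66 mm square legs, each inset 60 mm from the nearest pair of top edges, running from the floor to the underside of the top. Four apron rails, 66 mm thick and 89 mm tall, run between adjacent legs with their top edges flush with the underside of the top and their outer faces flush with the legs' outer faces.

B is a door frame. The clear opening is 730 mm wide and 2067 mm high. Two 88 mm wide jambs, 153 mm deep, stand either side of the opening from the floor to the top of the opening. A 60 mm thick head sits across the top of both jambs, spanning the full outside width of the frame.

C is a four-legged stool. The seat is 316×327 mm, 27 mm thick, top at z = 412 mm. It stands on four square legs, each 48×48 mm in cross-section, from z = 0 to the seat underside, each flush with a corner of the seat.

The door frame is on top of the table, centred. Two stools sit around the table at the −y, +x sides.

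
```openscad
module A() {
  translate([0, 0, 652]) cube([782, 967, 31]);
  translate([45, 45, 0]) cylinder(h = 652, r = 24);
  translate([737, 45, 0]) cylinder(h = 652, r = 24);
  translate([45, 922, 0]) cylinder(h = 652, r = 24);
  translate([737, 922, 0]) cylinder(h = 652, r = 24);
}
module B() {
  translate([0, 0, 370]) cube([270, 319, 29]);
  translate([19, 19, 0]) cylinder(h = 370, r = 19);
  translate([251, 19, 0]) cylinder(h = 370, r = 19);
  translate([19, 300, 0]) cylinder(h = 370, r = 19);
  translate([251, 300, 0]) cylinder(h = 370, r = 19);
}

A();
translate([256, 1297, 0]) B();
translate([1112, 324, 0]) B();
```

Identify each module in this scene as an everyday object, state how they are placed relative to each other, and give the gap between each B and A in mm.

A is a table. B is a stool. Two stools sit around the table at the +y, +x sides. The gap between each stool and the table is 330 mm.

Each stool's nearest face is 330 mm from the table's bounding box.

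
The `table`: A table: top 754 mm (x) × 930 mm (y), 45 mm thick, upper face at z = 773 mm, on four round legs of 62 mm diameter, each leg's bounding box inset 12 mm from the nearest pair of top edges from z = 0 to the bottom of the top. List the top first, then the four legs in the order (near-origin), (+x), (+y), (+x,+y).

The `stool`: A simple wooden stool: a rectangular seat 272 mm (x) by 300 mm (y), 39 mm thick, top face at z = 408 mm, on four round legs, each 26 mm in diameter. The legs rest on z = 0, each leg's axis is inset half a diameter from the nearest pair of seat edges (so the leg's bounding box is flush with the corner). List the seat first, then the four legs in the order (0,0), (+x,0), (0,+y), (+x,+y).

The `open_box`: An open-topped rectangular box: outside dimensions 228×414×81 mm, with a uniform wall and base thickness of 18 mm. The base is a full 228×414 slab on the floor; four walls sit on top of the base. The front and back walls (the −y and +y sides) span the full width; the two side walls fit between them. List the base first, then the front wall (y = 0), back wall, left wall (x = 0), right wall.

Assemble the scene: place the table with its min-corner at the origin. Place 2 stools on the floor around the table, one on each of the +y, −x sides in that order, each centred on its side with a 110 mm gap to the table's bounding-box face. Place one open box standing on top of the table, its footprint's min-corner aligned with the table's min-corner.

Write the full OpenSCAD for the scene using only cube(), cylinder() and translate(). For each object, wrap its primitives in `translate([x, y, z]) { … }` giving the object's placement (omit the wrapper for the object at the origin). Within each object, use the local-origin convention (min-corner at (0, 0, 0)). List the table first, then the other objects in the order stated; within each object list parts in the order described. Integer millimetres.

translate([0, 0, 728]) cube([754, 930, 45]);
translate([43, 43, 0]) cylinder(h = 728, r = 31);
translate([711, 43, 0]) cylinder(h = 728, r = 31);
translate([43, 887, 0]) cylinder(h = 728, r = 31);
translate([711, 887, 0]) cylinder(h = 728, r = 31);
translate([241, 1040, 0]) {
  translate([0, 0, 369]) cube([272, 300, 39]);
  translate([13, 13, 0]) cylinder(h = 369, r = 13);
  translate([259, 13, 0]) cylinder(h = 369, r = 13);
  translate([13, 287, 0]) cylinder(h = 369, r = 13);
  translate([259, 287, 0]) cylinder(h = 369, r = 13);
}
translate([-382, 315, 0]) {
  translate([0, 0, 369]) cube([272, 300, 39]);
  translate([13, 13, 0]) cylinder(h = 369, r = 13);
  translate([259, 13, 0]) cylinder(h = 369, r = 13);
  translate([13, 287, 0]) cylinder(h = 369, r = 13);
  translate([259, 287, 0]) cylinder(h = 369, r = 13);
}
translate([0, 0, 773]) {
  cube([228, 414, 18]);
  translate([0, 0, 18]) cube([228, 18, 63]);
  translate([0, 396, 18]) cube([228, 18, 63]);
  translate([0, 18, 18]) cube([18, 378, 63]);
  translate([210, 18, 18]) cube([18, 378, 63]);
}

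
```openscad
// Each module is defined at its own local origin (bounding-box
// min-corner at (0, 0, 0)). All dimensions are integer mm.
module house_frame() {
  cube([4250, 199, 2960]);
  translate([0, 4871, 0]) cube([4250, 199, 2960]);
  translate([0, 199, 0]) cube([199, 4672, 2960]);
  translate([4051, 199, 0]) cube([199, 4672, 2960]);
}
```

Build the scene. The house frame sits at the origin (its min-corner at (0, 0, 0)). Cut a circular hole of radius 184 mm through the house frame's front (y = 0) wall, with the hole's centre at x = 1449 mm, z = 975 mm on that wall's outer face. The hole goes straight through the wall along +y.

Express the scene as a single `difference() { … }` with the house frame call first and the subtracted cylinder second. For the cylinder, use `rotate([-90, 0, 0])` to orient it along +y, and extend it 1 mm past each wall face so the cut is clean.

difference() {
  house_frame();
  translate([1449, -1, 975]) rotate([-90, 0, 0]) cylinder(h = 201, r = 184);
}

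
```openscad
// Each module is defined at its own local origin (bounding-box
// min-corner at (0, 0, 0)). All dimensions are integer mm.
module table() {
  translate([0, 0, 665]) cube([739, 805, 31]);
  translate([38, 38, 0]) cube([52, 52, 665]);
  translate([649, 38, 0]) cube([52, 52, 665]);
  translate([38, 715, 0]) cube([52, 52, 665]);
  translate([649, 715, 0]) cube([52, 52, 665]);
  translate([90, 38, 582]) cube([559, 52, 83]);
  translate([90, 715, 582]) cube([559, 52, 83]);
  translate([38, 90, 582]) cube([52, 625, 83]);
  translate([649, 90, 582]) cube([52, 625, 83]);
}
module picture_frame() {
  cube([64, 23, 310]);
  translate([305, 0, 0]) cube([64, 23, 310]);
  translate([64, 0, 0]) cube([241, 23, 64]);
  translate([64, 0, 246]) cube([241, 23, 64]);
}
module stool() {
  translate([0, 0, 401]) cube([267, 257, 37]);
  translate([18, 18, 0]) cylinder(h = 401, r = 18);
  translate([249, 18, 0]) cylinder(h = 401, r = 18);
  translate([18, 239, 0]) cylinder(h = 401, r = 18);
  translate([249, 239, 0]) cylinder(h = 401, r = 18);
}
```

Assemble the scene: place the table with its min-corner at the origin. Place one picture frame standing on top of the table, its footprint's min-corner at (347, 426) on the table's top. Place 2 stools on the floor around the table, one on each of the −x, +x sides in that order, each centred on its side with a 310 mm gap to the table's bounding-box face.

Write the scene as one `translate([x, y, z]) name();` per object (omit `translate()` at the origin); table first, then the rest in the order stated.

table();
translate([347, 426, 696]) picture_frame();
translate([-577, 274, 0]) stool();
translate([1049, 274, 0]) stool();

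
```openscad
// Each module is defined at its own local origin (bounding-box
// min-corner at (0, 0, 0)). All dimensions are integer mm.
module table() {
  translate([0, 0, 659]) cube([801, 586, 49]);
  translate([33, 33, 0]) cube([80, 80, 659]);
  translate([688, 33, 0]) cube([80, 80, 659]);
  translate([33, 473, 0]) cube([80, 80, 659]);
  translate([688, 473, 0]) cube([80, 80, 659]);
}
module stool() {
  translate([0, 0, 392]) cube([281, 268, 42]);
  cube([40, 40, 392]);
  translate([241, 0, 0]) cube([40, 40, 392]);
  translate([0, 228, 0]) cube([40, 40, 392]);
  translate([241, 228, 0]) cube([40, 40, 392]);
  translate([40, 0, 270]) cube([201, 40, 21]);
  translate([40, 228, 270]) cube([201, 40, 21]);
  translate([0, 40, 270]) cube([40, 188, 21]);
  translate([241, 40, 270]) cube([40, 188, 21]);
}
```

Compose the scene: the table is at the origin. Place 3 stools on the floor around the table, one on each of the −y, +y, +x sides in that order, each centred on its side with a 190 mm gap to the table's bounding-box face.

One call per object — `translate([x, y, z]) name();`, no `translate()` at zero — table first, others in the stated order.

table();
translate([260, -458, 0]) stool();
translate([260, 776, 0]) stool();
translate([991, 159, 0]) stool();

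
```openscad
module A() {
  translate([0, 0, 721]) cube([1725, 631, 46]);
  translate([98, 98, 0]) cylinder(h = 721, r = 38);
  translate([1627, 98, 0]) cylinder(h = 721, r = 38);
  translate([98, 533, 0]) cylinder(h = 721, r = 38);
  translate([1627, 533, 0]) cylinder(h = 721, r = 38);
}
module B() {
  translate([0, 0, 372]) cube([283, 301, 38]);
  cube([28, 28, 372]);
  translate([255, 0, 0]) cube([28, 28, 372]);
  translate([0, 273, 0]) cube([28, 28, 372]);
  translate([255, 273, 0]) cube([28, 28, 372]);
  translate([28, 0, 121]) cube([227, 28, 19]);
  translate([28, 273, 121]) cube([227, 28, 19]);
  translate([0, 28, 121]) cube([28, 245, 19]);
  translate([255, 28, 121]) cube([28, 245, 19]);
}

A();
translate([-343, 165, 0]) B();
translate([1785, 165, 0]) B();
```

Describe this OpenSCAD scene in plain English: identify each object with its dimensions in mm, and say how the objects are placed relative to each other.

A is a table with a 1725×631 mm rectangular top, 46 mm thick, top surface at z = 767 mm, supported by four round legs of 76 mm diameter, each leg's bounding box inset 60 mm from the nearest pair of top edges, running from the floor.

B is a four-legged stool. The seat is a 283×301×38 mm slab whose top surface is at z = 410 mm; four square legs, each 28×28 mm in cross-section, run from the floor (z = 0) to the underside of the seat, each flush with a corner of the seat. Four stretchers, 28 mm wide and 19 mm tall, connect adjacent legs with their undersides at z = 121 mm, each running between the inner faces of the legs it joins and aligned with the legs' outer faces on the other axis.

Two stools sit around the table at the −x, +x sides.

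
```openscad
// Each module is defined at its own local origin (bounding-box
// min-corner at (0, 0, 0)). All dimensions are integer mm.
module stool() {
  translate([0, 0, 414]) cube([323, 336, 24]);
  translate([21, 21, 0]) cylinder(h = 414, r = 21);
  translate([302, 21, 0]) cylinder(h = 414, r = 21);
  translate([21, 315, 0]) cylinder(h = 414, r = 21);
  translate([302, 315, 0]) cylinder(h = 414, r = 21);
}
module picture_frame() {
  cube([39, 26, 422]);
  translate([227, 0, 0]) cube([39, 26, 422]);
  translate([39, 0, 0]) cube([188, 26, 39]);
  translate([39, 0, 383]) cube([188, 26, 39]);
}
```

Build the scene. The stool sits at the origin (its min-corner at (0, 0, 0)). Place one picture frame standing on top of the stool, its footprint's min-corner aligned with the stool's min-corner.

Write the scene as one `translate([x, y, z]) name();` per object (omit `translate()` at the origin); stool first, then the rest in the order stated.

stool();
translate([0, 0, 438]) picture_frame();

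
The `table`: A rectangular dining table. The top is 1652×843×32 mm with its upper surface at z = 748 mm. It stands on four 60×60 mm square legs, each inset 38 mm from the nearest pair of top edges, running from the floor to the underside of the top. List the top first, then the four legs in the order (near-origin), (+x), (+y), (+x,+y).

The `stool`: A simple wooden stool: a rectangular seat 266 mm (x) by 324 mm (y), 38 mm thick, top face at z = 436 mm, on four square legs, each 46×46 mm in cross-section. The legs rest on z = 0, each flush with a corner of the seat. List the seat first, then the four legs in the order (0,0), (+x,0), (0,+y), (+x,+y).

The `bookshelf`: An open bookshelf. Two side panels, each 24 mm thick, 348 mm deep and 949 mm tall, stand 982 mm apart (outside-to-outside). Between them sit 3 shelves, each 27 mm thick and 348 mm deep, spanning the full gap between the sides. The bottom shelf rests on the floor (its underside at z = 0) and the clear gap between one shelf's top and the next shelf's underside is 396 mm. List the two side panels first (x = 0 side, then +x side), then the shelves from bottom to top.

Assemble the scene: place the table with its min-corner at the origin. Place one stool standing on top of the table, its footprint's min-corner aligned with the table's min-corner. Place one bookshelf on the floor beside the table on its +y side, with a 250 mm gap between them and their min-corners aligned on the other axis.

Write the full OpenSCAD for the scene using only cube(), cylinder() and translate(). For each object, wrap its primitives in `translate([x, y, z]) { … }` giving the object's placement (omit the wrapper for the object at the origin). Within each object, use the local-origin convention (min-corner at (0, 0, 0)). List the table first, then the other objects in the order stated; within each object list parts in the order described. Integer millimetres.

translate([0, 0, 716]) cube([1652, 843, 32]);
translate([38, 38, 0]) cube([60, 60, 716]);
translate([1554, 38, 0]) cube([60, 60, 716]);
translate([38, 745, 0]) cube([60, 60, 716]);
translate([1554, 745, 0]) cube([60, 60, 716]);
translate([0, 0, 748]) {
  translate([0, 0, 398]) cube([266, 324, 38]);
  cube([46, 46, 398]);
  translate([220, 0, 0]) cube([46, 46, 398]);
  translate([0, 278, 0]) cube([46, 46, 398]);
  translate([220, 278, 0]) cube([46, 46, 398]);
}
translate([0, 1093, 0]) {
  cube([24, 348, 949]);
  translate([958, 0, 0]) cube([24, 348, 949]);
  translate([24, 0, 0]) cube([934, 348, 27]);
  translate([24, 0, 423]) cube([934, 348, 27]);
  translate([24, 0, 846]) cube([934, 348, 27]);
}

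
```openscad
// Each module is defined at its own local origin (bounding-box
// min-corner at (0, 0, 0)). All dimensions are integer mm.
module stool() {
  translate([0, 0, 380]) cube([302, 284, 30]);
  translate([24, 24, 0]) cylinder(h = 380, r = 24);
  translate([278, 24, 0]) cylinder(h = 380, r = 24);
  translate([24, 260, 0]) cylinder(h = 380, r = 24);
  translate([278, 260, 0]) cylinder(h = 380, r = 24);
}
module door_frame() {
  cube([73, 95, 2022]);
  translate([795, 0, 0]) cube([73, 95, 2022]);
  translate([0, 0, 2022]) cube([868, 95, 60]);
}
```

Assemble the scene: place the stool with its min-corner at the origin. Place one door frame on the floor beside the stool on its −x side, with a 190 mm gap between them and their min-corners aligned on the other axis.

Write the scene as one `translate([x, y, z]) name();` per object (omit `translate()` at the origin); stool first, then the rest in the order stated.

stool();
translate([-1058, 0, 0]) door_frame();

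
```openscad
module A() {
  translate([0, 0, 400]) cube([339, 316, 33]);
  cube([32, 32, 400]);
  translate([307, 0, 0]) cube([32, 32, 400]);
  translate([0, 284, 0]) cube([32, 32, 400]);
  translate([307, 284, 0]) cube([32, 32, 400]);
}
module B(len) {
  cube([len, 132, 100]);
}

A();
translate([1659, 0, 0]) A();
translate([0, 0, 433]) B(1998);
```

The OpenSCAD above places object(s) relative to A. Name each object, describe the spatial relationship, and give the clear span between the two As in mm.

Second stool starts at x = 1659; first ends at x = 339; clear span = 1659 − 339 = 1320 mm.

A is a stool. B is a beam. A beam spans the tops of two stools. The clear span between the two stools is 1320 mm.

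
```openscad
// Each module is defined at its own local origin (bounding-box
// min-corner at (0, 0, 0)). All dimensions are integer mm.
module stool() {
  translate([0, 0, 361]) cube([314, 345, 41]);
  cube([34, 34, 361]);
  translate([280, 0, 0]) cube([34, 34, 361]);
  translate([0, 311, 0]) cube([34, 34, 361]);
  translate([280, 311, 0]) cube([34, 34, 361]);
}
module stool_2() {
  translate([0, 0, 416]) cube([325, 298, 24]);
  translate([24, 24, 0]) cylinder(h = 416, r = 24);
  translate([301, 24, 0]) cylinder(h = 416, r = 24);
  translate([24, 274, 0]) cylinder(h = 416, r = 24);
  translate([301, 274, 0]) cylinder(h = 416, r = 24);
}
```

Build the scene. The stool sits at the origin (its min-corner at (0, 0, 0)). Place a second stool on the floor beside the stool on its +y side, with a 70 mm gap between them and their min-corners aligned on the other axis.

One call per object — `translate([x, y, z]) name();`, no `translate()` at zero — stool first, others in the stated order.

stool();
translate([0, 415, 0]) stool_2();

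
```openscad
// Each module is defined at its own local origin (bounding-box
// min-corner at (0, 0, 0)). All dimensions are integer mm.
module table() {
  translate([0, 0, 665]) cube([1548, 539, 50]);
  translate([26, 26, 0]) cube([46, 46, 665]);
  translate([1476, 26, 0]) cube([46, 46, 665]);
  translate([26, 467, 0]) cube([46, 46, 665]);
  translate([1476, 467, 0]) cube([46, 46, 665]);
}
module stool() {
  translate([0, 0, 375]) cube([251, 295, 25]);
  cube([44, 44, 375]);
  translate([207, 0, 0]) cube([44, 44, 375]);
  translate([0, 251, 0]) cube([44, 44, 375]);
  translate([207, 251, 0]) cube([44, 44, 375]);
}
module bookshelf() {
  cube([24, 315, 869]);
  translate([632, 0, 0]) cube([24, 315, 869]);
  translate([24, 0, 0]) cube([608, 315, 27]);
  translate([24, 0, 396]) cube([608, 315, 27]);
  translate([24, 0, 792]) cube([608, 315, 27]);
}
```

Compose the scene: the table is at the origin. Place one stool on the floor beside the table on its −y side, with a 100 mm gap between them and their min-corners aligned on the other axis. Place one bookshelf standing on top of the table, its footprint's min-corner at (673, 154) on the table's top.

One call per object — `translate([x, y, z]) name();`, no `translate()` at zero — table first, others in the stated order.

table();
translate([0, -395, 0]) stool();
translate([673, 154, 715]) bookshelf();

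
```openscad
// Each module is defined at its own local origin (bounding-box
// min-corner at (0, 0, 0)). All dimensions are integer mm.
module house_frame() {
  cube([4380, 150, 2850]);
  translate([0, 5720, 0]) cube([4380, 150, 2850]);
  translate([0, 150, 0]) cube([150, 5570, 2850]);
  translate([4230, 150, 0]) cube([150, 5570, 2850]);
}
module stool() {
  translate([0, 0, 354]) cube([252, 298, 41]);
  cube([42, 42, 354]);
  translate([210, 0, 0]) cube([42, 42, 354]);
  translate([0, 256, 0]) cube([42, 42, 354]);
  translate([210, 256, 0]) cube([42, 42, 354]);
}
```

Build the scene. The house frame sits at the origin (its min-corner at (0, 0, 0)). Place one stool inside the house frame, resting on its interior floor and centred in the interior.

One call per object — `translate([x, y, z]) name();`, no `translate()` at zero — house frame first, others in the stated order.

house_frame();
translate([2064, 2786, 0]) stool();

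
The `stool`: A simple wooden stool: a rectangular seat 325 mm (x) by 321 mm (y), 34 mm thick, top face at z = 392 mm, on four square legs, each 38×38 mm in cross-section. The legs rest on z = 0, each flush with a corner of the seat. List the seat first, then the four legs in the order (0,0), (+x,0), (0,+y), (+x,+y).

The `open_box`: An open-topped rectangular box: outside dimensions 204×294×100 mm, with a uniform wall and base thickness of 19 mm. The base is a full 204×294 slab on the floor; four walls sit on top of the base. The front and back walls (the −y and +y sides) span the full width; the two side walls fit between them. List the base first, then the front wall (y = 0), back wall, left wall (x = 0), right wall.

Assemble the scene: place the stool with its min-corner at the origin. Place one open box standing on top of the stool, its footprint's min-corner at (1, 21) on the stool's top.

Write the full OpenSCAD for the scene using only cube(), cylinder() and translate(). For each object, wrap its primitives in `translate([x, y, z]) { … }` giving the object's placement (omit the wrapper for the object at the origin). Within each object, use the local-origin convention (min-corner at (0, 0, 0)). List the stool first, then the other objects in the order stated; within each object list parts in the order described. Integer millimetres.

translate([0, 0, 358]) cube([325, 321, 34]);
cube([38, 38, 358]);
translate([287, 0, 0]) cube([38, 38, 358]);
translate([0, 283, 0]) cube([38, 38, 358]);
translate([287, 283, 0]) cube([38, 38, 358]);
translate([1, 21, 392]) {
  cube([204, 294, 19]);
  translate([0, 0, 19]) cube([204, 19, 81]);
  translate([0, 275, 19]) cube([204, 19, 81]);
  translate([0, 19, 19]) cube([19, 256, 81]);
  translate([185, 19, 19]) cube([19, 256, 81]);
}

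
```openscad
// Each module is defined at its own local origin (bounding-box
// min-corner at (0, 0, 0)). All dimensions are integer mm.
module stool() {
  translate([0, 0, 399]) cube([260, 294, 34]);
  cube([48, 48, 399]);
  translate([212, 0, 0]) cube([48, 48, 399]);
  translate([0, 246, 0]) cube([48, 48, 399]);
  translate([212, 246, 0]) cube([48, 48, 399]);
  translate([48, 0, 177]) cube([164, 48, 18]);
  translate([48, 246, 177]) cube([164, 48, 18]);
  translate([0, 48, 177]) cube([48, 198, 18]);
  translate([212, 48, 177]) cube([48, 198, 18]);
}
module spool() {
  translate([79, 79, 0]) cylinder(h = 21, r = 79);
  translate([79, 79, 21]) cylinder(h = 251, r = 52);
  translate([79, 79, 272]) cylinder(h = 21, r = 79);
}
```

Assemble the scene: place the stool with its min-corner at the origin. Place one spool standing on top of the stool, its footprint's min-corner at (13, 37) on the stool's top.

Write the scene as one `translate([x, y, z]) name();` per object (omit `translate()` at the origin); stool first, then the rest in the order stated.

stool();
translate([13, 37, 433]) spool();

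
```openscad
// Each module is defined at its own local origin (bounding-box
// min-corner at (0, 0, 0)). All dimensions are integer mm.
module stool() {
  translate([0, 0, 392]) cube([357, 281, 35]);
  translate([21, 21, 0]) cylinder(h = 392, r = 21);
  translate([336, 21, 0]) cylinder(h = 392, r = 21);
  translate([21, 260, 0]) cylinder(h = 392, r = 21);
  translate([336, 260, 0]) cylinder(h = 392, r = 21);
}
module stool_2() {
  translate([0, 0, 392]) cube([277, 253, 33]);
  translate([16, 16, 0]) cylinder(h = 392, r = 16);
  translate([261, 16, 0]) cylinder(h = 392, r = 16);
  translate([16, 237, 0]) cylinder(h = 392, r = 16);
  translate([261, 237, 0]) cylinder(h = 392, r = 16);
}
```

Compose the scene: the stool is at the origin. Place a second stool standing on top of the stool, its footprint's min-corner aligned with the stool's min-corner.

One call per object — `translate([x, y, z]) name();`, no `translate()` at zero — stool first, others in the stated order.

stool();
translate([0, 0, 427]) stool_2();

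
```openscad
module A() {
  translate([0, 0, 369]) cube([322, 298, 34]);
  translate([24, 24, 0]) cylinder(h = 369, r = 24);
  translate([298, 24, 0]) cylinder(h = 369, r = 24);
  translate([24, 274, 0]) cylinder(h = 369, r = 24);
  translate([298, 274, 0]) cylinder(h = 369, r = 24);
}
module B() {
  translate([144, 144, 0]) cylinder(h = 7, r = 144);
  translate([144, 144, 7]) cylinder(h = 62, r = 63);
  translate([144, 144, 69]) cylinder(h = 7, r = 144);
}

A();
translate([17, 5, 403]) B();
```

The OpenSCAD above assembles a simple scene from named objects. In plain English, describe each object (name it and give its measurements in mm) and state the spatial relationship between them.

A is a four-legged stool. The seat is a 322×298×34 mm slab whose top surface is at z = 403 mm; four round legs, each 48 mm in diameter, run from the floor (z = 0) to the underside of the seat, each leg's axis is inset half a diameter from the nearest pair of seat edges (so the leg's bounding box is flush with the corner).

B is a spool: two coaxial disc flanges of radius 144 mm and thickness 7 mm, joined by a core cylinder of radius 63 mm and height 62 mm. The lower flange rests on z = 0 and the three cylinders share a vertical axis.

The spool is on top of the stool, centred.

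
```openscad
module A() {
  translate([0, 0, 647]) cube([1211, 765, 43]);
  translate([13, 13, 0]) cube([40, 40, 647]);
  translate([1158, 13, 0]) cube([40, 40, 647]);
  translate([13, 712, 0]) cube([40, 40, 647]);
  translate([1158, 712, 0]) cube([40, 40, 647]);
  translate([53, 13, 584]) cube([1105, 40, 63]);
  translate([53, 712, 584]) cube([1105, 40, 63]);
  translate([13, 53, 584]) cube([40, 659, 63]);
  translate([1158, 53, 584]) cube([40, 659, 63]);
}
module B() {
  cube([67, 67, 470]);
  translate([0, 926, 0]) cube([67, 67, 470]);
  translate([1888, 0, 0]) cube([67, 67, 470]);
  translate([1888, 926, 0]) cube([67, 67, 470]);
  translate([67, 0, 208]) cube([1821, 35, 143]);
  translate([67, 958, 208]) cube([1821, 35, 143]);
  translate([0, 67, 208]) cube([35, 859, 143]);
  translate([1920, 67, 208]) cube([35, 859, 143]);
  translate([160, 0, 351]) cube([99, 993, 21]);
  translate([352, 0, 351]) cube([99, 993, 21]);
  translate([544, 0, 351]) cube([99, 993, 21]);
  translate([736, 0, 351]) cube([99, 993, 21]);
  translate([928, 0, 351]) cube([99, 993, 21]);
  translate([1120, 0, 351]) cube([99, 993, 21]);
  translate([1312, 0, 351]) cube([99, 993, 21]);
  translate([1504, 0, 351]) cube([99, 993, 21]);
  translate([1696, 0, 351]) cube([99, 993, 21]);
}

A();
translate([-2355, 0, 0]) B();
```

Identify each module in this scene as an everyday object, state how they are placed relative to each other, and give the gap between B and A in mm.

The bed frame's nearest face is 400 mm from the table's −x face.

A is a table. B is a bed frame. The bed frame is on the floor beside the table on its −x side. The gap between the bed frame and the table is 400 mm.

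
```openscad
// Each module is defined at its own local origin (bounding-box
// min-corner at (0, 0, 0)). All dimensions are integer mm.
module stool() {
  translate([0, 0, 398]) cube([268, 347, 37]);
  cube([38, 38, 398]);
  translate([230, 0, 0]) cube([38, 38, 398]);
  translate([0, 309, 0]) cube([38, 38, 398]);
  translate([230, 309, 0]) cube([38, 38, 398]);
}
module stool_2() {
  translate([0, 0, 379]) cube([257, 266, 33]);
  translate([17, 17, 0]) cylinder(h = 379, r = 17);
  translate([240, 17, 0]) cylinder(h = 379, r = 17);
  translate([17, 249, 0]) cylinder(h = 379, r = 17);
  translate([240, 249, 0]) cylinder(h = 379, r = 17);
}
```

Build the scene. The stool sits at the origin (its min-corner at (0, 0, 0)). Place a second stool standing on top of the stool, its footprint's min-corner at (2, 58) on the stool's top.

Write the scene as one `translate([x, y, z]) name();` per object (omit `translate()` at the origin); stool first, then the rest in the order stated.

stool();
translate([2, 58, 435]) stool_2();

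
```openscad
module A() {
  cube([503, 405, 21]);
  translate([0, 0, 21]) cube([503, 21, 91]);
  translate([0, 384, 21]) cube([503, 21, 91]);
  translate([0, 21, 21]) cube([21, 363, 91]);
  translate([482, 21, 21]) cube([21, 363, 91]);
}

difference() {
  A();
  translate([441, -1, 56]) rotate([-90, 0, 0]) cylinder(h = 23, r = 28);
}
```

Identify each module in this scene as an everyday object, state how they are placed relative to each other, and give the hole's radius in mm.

A is an open box. The open box has a circular hole through its front wall. The hole's radius is 28 mm.

The subtracted cylinder has r = 28 mm.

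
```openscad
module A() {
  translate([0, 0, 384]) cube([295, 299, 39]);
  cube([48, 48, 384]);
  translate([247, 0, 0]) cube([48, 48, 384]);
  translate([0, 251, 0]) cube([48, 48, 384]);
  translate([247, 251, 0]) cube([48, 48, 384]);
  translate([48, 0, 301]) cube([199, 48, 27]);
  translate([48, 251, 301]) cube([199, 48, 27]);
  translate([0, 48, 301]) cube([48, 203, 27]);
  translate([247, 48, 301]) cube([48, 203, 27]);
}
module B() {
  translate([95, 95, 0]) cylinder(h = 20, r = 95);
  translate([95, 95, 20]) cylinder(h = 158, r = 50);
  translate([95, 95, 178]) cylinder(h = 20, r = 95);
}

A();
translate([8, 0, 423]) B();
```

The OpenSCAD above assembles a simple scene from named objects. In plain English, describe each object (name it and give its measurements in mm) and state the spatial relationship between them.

A is a four-legged stool. The seat is a 295×299×39 mm slab whose top surface is at z = 423 mm; four square legs, each 48×48 mm in cross-section, run from the floor (z = 0) to the underside of the seat, each flush with a corner of the seat. Four stretchers, 48 mm wide and 27 mm tall, connect adjacent legs with their undersides at z = 301 mm, each running between the inner faces of the legs it joins and aligned with the legs' outer faces on the other axis.

B is a spool: two coaxial disc flanges of radius 95 mm and thickness 20 mm, joined by a core cylinder of radius 50 mm and height 158 mm. The lower flange rests on z = 0 and the three cylinders share a vertical axis.

The spool is on top of the stool.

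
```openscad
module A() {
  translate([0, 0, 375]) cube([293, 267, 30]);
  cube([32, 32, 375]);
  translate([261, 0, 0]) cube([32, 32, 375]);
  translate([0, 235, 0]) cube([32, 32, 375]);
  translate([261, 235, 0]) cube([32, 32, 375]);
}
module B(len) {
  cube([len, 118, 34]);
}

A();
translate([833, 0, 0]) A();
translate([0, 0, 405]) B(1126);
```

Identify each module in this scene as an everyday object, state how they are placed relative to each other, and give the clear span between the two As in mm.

Second stool starts at x = 833; first ends at x = 293; clear span = 833 − 293 = 540 mm.

A is a stool. B is a beam. A beam spans the tops of two stools. The clear span between the two stools is 540 mm.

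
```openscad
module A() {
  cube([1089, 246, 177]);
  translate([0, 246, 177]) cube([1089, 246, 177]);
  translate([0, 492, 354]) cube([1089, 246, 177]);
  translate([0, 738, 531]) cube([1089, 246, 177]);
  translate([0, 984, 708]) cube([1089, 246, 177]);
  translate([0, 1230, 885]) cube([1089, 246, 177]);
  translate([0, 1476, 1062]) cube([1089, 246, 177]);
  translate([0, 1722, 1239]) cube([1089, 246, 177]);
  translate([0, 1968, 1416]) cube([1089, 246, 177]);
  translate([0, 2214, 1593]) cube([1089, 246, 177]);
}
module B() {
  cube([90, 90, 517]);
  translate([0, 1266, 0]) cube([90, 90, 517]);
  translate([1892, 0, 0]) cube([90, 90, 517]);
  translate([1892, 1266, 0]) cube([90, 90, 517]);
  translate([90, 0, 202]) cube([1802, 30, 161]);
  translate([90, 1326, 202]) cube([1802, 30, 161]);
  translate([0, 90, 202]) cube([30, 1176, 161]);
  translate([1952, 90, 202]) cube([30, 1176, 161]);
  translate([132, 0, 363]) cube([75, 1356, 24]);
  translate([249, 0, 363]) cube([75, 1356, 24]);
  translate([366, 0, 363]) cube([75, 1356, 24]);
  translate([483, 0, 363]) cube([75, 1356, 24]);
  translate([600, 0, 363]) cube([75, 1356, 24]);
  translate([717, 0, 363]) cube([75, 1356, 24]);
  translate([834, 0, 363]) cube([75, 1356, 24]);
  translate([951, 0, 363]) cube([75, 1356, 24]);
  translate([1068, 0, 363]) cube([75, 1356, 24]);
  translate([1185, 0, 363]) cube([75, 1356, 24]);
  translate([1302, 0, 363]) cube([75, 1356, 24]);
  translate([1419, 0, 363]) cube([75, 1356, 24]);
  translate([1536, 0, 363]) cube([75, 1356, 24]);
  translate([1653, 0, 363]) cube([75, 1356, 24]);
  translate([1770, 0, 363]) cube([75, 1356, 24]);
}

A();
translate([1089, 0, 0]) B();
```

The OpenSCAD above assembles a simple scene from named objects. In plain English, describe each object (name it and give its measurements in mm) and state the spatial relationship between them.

A is a straight staircase of 10 solid steps. Each step is 1089 mm wide (x), 246 mm deep (y, the going) and 177 mm tall (the rise). The first step rests on the floor; each subsequent step sits one going further in +y and one rise higher in +z, directly behind and above the previous step with no overlap.

B is a bed frame 1982 mm long (x) by 1356 mm wide (y). Four 90×90 mm corner posts, 517 mm tall, at the corners of the footprint. Four rails of 30 mm thickness and 161 mm height run between adjacent posts with their undersides at z = 202 mm, their outer faces flush with the outside of the frame (the two x-running rails run between the posts' inner faces; the two y-running rails run between the posts' inner faces). 15 slats, each 75 mm wide (x) and 24 mm thick, lie across the top of the two x-running rails, running the full 1356 mm width of the frame in y; the slats are evenly spaced along x between the inner faces of the end posts with equal gaps (rounded down to the nearest mm) at the −x end and between each pair — any rounding remainder accumulates at the +x end.

The bed frame is against the staircase's +x side, with their −y faces flush.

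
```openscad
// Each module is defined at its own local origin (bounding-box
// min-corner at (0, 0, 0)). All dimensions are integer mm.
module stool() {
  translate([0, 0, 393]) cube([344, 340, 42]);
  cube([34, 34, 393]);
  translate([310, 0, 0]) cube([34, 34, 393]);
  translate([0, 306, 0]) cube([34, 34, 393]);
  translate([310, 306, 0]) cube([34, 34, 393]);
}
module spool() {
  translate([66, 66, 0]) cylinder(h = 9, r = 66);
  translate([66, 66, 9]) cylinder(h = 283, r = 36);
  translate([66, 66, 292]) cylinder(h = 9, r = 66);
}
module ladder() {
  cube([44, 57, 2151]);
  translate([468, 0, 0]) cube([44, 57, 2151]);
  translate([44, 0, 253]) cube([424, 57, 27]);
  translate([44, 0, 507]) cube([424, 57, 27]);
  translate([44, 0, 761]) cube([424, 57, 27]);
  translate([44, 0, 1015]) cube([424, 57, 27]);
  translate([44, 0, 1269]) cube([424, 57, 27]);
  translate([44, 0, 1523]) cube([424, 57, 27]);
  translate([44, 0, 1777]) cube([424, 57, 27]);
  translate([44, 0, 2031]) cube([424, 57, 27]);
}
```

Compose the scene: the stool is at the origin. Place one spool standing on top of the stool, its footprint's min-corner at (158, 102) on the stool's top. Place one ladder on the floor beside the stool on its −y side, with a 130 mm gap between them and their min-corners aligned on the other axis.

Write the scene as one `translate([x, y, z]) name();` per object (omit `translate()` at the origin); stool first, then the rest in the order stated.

stool();
translate([158, 102, 435]) spool();
translate([0, -187, 0]) ladder();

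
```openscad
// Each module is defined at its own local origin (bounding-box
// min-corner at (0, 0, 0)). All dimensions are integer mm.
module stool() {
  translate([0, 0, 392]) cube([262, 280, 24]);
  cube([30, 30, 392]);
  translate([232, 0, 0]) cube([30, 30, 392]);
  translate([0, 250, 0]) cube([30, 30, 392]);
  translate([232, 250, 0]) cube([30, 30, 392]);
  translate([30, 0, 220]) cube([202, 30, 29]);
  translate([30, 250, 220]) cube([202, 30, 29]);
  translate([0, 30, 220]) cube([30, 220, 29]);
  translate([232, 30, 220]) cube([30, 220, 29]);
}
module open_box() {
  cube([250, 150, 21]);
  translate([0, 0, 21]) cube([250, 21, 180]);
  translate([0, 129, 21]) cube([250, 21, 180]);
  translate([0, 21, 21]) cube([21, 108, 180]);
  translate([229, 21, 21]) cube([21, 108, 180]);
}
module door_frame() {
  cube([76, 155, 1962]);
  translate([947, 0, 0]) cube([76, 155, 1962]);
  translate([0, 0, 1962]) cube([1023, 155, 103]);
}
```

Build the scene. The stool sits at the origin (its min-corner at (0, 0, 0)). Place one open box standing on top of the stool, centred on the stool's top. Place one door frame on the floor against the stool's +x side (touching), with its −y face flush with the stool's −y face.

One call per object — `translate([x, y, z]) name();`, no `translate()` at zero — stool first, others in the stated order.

stool();
translate([6, 65, 416]) open_box();
translate([262, 0, 0]) door_frame();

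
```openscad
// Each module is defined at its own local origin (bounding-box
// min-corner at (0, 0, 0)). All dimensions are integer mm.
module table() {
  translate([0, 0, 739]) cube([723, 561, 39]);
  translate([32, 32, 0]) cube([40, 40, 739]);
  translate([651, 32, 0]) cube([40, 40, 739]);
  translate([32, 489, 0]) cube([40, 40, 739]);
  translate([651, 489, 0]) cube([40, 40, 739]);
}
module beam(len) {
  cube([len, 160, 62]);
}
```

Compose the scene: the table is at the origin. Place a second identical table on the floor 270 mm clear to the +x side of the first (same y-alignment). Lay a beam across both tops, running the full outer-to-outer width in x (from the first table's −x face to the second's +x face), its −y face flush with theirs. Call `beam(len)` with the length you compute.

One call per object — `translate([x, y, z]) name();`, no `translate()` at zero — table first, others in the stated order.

table();
translate([993, 0, 0]) table();
translate([0, 0, 778]) beam(1716);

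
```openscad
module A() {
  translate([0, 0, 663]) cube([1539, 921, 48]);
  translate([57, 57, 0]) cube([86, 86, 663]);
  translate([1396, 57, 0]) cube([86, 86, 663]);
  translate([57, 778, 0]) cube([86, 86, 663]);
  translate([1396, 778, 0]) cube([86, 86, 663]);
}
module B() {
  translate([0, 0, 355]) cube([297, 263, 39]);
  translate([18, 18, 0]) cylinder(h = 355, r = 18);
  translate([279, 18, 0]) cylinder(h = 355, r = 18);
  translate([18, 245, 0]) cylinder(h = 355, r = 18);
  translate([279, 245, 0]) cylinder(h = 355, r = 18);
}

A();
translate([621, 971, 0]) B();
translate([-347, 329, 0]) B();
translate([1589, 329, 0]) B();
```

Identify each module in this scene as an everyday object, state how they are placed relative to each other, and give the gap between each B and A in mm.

A is a table. B is a stool. Three stools sit around the table at the +y, −x, +x sides. The gap between each stool and the table is 50 mm.

Each stool's nearest face is 50 mm from the table's bounding box.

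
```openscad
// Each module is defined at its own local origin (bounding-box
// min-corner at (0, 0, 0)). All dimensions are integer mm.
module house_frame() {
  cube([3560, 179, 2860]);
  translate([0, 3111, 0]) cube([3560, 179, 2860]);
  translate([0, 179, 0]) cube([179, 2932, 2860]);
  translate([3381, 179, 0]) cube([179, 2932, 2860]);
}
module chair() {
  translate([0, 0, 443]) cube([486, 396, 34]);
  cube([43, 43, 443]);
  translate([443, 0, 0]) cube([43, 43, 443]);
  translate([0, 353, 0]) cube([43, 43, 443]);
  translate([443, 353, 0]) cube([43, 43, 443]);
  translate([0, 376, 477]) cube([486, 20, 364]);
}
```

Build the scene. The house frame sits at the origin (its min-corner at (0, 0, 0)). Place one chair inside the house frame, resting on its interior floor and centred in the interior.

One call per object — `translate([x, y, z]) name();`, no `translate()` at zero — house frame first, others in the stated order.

house_frame();
translate([1537, 1447, 0]) chair();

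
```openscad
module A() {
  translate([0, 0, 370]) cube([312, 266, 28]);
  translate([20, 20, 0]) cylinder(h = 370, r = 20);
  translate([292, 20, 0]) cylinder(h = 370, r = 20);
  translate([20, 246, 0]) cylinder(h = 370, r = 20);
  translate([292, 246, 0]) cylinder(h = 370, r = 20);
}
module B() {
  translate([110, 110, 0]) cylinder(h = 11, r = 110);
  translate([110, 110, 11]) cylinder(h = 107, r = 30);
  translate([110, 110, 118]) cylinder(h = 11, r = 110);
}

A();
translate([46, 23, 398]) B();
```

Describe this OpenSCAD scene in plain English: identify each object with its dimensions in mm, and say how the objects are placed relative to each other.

A is a four-legged stool. The seat is a 312×266×28 mm slab whose top surface is at z = 398 mm; four round legs, each 40 mm in diameter, run from the floor (z = 0) to the underside of the seat, each leg's axis is inset half a diameter from the nearest pair of seat edges (so the leg's bounding box is flush with the corner).

B is a spool: two coaxial disc flanges of radius 110 mm and thickness 11 mm, joined by a core cylinder of radius 30 mm and height 107 mm. The lower flange rests on z = 0 and the three cylinders share a vertical axis.

The spool is on top of the stool, centred.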